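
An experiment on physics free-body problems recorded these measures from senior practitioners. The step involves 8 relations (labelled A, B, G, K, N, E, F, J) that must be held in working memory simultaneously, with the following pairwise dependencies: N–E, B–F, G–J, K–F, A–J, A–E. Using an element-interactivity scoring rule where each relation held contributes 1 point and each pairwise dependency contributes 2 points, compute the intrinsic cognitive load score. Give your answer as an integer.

Count of relations held simultaneously: 8.
Count of pairwise dependencies listed: 6.
Element contribution: 8 × 1 = 8.
Interaction contribution: 6 × 2 = 12.
Intrinsic load = 8 + 12 = 20.

20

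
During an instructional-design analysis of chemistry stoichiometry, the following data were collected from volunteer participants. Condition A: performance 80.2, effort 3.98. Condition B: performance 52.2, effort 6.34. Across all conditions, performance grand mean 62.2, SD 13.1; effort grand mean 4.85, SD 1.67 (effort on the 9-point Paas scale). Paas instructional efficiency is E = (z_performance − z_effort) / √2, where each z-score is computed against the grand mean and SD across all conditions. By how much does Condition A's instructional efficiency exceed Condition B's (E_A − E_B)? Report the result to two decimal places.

2.51

Condition A: z_P = (80.2 − 62.2)/13.1 = 1.3740; z_E = (3.98 − 4.85)/1.67 = -0.5210; E_A = (1.3740 − (-0.5210))/√2 = 1.3400.
Condition B: z_P = (52.2 − 62.2)/13.1 = -0.7634; z_E = (6.34 − 4.85)/1.67 = 0.8922; E_B = (-0.7634 − 0.8922)/√2 = -1.1707.
E_A − E_B = 1.3400 − (-1.1707) = 2.5107 ≈ 2.51.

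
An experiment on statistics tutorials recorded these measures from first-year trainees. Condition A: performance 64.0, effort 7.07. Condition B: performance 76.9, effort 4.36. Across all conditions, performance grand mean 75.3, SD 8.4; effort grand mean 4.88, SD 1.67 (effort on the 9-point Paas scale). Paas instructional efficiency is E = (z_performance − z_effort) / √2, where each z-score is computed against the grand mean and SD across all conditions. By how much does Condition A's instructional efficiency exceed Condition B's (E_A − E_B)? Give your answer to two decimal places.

Condition A: z_P = (64.0 − 75.3)/8.4 = -1.3452; z_E = (7.07 − 4.88)/1.67 = 1.3114; E_A = (-1.3452 − 1.3114)/√2 = -1.8785.
Condition B: z_P = (76.9 − 75.3)/8.4 = 0.1905; z_E = (4.36 − 4.88)/1.67 = -0.3114; E_B = (0.1905 − (-0.3114))/√2 = 0.3549.
E_A − E_B = -1.8785 − 0.3549 = -2.2334 ≈ -2.23.

-2.23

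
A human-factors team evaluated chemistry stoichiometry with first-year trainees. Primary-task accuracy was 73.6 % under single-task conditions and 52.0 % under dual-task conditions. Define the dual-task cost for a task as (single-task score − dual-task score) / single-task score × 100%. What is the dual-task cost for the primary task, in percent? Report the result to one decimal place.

Cost = (73.6 − 52.0) / 73.6 × 100%
     = 21.6000 / 73.6 × 100% = 29.3478%.
≈ 29.3%.

29.3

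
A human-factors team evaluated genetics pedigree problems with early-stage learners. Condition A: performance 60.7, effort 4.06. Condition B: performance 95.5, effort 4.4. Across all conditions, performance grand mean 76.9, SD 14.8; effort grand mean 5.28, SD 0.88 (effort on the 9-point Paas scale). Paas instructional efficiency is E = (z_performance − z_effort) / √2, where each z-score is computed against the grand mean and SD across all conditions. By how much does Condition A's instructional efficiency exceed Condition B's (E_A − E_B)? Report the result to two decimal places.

-1.39

Condition A: z_P = (60.7 − 76.9)/14.8 = -1.0946; z_E = (4.06 − 5.28)/0.88 = -1.3864; E_A = (-1.0946 − (-1.3864))/√2 = 0.2063.
Condition B: z_P = (95.5 − 76.9)/14.8 = 1.2568; z_E = (4.4 − 5.28)/0.88 = -1.0000; E_B = (1.2568 − (-1.0000))/√2 = 1.5958.
E_A − E_B = 0.2063 − 1.5958 = -1.3895 ≈ -1.39.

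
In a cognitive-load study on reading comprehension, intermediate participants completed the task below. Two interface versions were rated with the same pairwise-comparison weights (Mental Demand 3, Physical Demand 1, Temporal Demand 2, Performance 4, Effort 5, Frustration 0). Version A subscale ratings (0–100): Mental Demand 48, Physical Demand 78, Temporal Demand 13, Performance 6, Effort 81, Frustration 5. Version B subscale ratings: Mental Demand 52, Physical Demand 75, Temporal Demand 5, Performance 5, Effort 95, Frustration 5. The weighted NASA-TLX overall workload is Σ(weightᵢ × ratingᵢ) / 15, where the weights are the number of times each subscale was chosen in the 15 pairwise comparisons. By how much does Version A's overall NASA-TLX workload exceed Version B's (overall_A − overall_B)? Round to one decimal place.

-3.9

Version A weighted sum = 3·48 + 1·78 + 2·13 + 4·6 + 5·81 + 0·5 = 144 + 78 + 26 + 24 + 405 + 0 = 677; overall_A = 677/15 = 45.1333.
Version B weighted sum = 3·52 + 1·75 + 2·5 + 4·5 + 5·95 + 0·5 = 156 + 75 + 10 + 20 + 475 + 0 = 736; overall_B = 736/15 = 49.0667.
Difference = 45.1333 − 49.0667 = -3.9334 ≈ -3.9.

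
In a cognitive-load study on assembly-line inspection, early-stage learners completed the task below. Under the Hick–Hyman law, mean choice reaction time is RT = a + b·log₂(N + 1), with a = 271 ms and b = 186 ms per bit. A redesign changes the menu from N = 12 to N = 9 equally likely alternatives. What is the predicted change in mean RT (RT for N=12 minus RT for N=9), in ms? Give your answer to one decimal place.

70.4

RT(12) = 271 + 186·log₂(13) = 271 + 186·3.7004 = 959.2744 ms.
RT(9) = 271 + 186·log₂(10) = 271 + 186·3.3219 = 888.8734 ms.
Difference = 959.2744 − 888.8734 = 70.4010 ≈ 70.4 ms.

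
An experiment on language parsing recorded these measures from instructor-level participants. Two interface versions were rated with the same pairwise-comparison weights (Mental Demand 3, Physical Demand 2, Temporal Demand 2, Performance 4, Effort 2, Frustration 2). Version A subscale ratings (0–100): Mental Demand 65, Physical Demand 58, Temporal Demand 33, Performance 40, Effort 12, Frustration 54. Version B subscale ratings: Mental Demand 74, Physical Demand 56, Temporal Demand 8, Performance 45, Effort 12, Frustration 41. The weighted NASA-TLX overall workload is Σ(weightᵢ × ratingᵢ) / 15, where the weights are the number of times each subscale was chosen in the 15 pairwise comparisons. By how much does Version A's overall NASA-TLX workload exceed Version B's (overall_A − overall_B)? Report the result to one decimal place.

2.2

Version A weighted sum = 3·65 + 2·58 + 2·33 + 4·40 + 2·12 + 2·54 = 195 + 116 + 66 + 160 + 24 + 108 = 669; overall_A = 669/15 = 44.6000.
Version B weighted sum = 3·74 + 2·56 + 2·8 + 4·45 + 2·12 + 2·41 = 222 + 112 + 16 + 180 + 24 + 82 = 636; overall_B = 636/15 = 42.4000.
Difference = 44.6000 − 42.4000 = 2.2000 ≈ 2.2.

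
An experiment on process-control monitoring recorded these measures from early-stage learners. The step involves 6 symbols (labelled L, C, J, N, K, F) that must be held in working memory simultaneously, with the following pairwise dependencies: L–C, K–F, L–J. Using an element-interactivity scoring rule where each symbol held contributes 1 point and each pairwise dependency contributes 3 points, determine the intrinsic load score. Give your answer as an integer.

Count of symbols held simultaneously: 6.
Count of pairwise dependencies listed: 3.
Element contribution: 6 × 1 = 6.
Interaction contribution: 3 × 3 = 9.
Intrinsic load = 6 + 9 = 15.

15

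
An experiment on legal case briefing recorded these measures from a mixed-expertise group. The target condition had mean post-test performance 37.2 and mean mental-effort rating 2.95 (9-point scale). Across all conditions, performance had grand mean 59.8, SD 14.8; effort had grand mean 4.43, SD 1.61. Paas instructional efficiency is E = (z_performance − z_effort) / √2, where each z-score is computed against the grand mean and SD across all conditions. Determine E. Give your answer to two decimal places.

z_performance = (37.2 − 59.8) / 14.8 = -22.6000 / 14.8 = -1.5270.
z_effort = (2.95 − 4.43) / 1.61 = -1.4800 / 1.61 = -0.9193.
z_P − z_E = -1.5270 − (-0.9193) = -0.6077.
E = -0.6077 / √2 = -0.6077 / 1.41421 = -0.4297 ≈ -0.43.

-0.43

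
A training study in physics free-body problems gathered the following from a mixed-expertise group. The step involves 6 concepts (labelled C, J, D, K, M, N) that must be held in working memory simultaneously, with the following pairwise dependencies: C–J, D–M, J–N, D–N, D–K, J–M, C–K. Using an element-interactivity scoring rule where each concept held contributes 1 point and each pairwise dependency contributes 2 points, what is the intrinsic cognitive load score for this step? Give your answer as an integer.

20

Count of concepts held simultaneously: 6.
Count of pairwise dependencies listed: 7.
Element contribution: 6 × 1 = 6.
Interaction contribution: 7 × 2 = 14.
Intrinsic load = 6 + 14 = 20.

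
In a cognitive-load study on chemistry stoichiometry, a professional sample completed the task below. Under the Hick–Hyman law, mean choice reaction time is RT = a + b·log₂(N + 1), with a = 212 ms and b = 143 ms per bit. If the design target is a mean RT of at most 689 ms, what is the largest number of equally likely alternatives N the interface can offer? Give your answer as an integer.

Set 212 + 143·log₂(N + 1) ≤ 689.
log₂(N + 1) ≤ (689 − 212) / 143 = 3.3357.
N + 1 ≤ 2^3.3357 = 10.0959.
N ≤ 9.0959, so the largest integer N is 9.

9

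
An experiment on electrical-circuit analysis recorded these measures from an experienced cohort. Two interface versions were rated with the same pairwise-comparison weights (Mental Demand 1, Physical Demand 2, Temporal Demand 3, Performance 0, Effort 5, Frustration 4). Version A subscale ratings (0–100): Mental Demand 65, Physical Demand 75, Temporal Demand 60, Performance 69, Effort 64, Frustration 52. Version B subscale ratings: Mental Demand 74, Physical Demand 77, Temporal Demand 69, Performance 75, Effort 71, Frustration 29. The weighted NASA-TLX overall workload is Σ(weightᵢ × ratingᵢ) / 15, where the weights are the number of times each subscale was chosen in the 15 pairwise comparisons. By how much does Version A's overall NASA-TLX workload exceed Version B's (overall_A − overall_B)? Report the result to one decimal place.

Version A weighted sum = 1·65 + 2·75 + 3·60 + 0·69 + 5·64 + 4·52 = 65 + 150 + 180 + 0 + 320 + 208 = 923; overall_A = 923/15 = 61.5333.
Version B weighted sum = 1·74 + 2·77 + 3·69 + 0·75 + 5·71 + 4·29 = 74 + 154 + 207 + 0 + 355 + 116 = 906; overall_B = 906/15 = 60.4000.
Difference = 61.5333 − 60.4000 = 1.1333 ≈ 1.1.

1.1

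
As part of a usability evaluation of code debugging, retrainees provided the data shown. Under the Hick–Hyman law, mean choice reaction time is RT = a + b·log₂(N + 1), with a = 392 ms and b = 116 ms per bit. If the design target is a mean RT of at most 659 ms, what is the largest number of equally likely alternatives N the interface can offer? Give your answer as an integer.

3

Set 392 + 116·log₂(N + 1) ≤ 659.
log₂(N + 1) ≤ (659 − 392) / 116 = 2.3017.
N + 1 ≤ 2^2.3017 = 4.9304.
N ≤ 3.9304, so the largest integer N is 3.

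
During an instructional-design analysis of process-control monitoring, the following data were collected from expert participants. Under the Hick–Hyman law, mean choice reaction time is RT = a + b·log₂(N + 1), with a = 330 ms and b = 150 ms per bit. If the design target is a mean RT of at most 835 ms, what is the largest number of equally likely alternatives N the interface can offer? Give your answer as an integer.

Set 330 + 150·log₂(N + 1) ≤ 835.
log₂(N + 1) ≤ (835 − 330) / 150 = 3.3667.
N + 1 ≤ 2^3.3667 = 10.3152.
N ≤ 9.3152, so the largest integer N is 9.

9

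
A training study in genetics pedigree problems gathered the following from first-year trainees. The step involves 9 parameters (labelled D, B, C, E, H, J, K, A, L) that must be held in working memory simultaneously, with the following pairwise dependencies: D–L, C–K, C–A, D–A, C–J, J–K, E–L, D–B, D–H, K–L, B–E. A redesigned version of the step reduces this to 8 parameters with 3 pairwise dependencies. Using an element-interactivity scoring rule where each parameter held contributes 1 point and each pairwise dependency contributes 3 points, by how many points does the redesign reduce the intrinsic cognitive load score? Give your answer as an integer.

25

Original: 9 × 1 + 11 × 3 = 9 + 33 = 42.
Redesigned: 8 × 1 + 3 × 3 = 8 + 9 = 17.
Reduction = 42 − 17 = 25.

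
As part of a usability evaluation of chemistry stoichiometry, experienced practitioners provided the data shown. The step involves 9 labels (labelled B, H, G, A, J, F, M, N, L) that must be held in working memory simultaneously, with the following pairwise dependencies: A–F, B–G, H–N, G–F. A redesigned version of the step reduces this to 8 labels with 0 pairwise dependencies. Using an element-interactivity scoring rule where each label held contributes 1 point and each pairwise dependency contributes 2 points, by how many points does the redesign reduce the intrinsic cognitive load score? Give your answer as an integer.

9

Original: 9 × 1 + 4 × 2 = 9 + 8 = 17.
Redesigned: 8 × 1 + 0 × 2 = 8 + 0 = 8.
Reduction = 17 − 8 = 9.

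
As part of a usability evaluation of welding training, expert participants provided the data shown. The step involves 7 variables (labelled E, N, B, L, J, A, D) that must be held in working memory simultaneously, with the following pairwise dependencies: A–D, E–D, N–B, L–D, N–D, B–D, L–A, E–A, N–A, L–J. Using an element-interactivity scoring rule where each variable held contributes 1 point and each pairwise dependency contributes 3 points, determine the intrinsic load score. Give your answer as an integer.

37

Count of variables held simultaneously: 7.
Count of pairwise dependencies listed: 10.
Element contribution: 7 × 1 = 7.
Interaction contribution: 10 × 3 = 30.
Intrinsic load = 7 + 30 = 37.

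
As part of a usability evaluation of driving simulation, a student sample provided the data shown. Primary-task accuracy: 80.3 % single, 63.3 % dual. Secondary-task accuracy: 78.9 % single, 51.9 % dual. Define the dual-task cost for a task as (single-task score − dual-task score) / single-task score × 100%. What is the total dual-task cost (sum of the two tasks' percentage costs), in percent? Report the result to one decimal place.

55.4

Primary cost = (80.3 − 63.3) / 80.3 × 100% = 21.1706%.
Secondary cost = (78.9 − 51.9) / 78.9 × 100% = 34.2205%.
Total = 21.1706% + 34.2205% = 55.3911% ≈ 55.4%.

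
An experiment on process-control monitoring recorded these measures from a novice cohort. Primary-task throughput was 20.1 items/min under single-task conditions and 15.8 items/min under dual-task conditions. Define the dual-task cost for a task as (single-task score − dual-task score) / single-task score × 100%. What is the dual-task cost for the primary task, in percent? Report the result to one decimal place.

Cost = (20.1 − 15.8) / 20.1 × 100%
     = 4.3000 / 20.1 × 100% = 21.3930%.
≈ 21.4%.

21.4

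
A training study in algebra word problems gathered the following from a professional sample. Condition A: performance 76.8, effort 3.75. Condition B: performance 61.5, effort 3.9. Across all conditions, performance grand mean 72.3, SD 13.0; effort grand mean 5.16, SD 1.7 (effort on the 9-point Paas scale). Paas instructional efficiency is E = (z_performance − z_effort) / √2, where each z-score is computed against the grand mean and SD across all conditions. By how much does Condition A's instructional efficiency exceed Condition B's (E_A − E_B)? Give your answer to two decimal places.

Condition A: z_P = (76.8 − 72.3)/13.0 = 0.3462; z_E = (3.75 − 5.16)/1.7 = -0.8294; E_A = (0.3462 − (-0.8294))/√2 = 0.8313.
Condition B: z_P = (61.5 − 72.3)/13.0 = -0.8308; z_E = (3.9 − 5.16)/1.7 = -0.7412; E_B = (-0.8308 − (-0.7412))/√2 = -0.0634.
E_A − E_B = 0.8313 − (-0.0634) = 0.8947 ≈ 0.89.

0.89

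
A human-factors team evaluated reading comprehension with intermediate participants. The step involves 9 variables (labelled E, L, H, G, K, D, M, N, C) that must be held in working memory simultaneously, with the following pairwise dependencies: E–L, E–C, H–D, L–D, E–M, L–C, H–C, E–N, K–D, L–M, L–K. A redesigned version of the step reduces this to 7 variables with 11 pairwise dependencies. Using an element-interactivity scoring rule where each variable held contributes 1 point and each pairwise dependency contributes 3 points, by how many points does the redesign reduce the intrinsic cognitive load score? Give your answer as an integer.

2

Original: 9 × 1 + 11 × 3 = 9 + 33 = 42.
Redesigned: 7 × 1 + 11 × 3 = 7 + 33 = 40.
Reduction = 42 − 40 = 2.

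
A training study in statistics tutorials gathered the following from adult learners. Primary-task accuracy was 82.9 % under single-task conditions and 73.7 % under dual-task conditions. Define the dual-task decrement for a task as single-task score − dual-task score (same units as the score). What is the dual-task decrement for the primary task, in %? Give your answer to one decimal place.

9.2

Decrement = 82.9 − 73.7 = 9.2000 % ≈ 9.2 %.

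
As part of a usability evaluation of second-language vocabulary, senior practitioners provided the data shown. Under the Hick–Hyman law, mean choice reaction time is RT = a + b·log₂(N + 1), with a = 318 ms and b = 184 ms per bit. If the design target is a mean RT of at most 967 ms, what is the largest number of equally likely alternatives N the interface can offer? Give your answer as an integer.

Set 318 + 184·log₂(N + 1) ≤ 967.
log₂(N + 1) ≤ (967 − 318) / 184 = 3.5272.
N + 1 ≤ 2^3.5272 = 11.5290.
N ≤ 10.5290, so the largest integer N is 10.

10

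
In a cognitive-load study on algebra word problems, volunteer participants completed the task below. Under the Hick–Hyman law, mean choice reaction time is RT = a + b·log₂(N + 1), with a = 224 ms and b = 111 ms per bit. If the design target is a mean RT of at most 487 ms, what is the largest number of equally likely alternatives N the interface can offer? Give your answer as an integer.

4

Set 224 + 111·log₂(N + 1) ≤ 487.
log₂(N + 1) ≤ (487 − 224) / 111 = 2.3694.
N + 1 ≤ 2^2.3694 = 5.1673.
N ≤ 4.1673, so the largest integer N is 4.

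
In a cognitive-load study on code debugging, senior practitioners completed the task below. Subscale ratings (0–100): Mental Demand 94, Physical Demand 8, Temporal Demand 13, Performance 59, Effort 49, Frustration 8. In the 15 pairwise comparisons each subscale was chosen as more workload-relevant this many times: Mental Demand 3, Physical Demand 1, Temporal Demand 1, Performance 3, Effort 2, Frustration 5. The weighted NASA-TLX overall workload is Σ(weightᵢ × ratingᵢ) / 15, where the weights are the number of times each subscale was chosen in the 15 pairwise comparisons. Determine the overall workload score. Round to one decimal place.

41.2

The tallies are the weights (they sum to 15).
Weighted sum = 3·94 + 1·8 + 1·13 + 3·59 + 2·49 + 5·8
            = 282 + 8 + 13 + 177 + 98 + 40 = 618.
Overall workload = 618 / 15 = 41.2000 ≈ 41.2.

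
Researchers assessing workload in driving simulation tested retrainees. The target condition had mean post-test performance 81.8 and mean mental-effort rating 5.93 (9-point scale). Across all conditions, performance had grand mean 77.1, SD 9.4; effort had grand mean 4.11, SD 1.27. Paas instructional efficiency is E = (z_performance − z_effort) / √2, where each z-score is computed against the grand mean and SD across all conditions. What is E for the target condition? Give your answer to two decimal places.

z_performance = (81.8 − 77.1) / 9.4 = 4.7000 / 9.4 = 0.5000.
z_effort = (5.93 − 4.11) / 1.27 = 1.8200 / 1.27 = 1.4331.
z_P − z_E = 0.5000 − 1.4331 = -0.9331.
E = -0.9331 / √2 = -0.9331 / 1.41421 = -0.6598 ≈ -0.66.

-0.66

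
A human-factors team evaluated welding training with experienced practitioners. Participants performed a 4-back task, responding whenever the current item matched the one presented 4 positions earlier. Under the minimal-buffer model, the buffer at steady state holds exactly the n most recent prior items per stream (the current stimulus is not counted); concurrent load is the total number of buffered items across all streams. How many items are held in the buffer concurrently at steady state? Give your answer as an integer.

The buffer holds the 4 most recent prior items.
Steady-state concurrent load = 4 items.

4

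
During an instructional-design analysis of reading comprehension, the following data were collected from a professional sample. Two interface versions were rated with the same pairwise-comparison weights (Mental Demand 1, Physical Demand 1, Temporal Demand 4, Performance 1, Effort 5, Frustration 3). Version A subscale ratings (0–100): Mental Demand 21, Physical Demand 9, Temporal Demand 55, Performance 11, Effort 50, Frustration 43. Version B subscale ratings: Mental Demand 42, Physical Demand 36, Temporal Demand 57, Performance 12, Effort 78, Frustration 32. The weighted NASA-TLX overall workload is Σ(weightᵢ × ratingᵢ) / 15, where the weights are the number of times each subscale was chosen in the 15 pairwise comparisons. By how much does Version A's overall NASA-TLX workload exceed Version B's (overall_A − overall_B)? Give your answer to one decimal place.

-10.9

Version A weighted sum = 1·21 + 1·9 + 4·55 + 1·11 + 5·50 + 3·43 = 21 + 9 + 220 + 11 + 250 + 129 = 640; overall_A = 640/15 = 42.6667.
Version B weighted sum = 1·42 + 1·36 + 4·57 + 1·12 + 5·78 + 3·32 = 42 + 36 + 228 + 12 + 390 + 96 = 804; overall_B = 804/15 = 53.6000.
Difference = 42.6667 − 53.6000 = -10.9333 ≈ -10.9.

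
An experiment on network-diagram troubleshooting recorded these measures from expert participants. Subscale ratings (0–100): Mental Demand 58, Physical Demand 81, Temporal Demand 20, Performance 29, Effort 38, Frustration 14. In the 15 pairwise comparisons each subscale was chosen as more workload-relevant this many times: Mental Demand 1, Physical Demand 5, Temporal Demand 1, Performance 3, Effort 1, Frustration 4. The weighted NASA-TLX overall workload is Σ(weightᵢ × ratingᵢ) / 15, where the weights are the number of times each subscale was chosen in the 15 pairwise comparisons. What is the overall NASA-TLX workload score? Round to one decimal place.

44.3

The tallies are the weights (they sum to 15).
Weighted sum = 1·58 + 5·81 + 1·20 + 3·29 + 1·38 + 4·14
            = 58 + 405 + 20 + 87 + 38 + 56 = 664.
Overall workload = 664 / 15 = 44.2667 ≈ 44.3.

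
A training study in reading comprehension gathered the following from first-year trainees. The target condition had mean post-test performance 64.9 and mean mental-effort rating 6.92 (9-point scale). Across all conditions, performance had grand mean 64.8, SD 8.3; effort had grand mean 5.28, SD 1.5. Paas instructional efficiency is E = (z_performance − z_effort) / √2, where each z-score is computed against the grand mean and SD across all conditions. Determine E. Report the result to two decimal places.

-0.76

z_performance = (64.9 − 64.8) / 8.3 = 0.1000 / 8.3 = 0.0120.
z_effort = (6.92 − 5.28) / 1.5 = 1.6400 / 1.5 = 1.0933.
z_P − z_E = 0.0120 − 1.0933 = -1.0813.
E = -1.0813 / √2 = -1.0813 / 1.41421 = -0.7646 ≈ -0.76.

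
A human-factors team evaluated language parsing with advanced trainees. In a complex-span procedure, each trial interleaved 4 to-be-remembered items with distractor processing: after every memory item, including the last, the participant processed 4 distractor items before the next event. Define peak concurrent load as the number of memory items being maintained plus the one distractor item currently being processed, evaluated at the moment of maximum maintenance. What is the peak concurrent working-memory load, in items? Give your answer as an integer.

5

Maintenance is greatest during the distractor(s) after memory item 4: all 4 memory items are being held.
One distractor item is concurrently being processed.
Peak concurrent load = 4 + 1 = 5 items.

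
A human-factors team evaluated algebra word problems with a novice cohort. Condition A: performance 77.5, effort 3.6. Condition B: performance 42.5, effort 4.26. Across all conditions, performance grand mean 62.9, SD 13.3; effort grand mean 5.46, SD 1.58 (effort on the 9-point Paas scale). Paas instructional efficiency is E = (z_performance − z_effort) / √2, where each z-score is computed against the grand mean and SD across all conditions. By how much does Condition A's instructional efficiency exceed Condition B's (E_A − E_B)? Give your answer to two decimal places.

Condition A: z_P = (77.5 − 62.9)/13.3 = 1.0977; z_E = (3.6 − 5.46)/1.58 = -1.1772; E_A = (1.0977 − (-1.1772))/√2 = 1.6086.
Condition B: z_P = (42.5 − 62.9)/13.3 = -1.5338; z_E = (4.26 − 5.46)/1.58 = -0.7595; E_B = (-1.5338 − (-0.7595))/√2 = -0.5475.
E_A − E_B = 1.6086 − (-0.5475) = 2.1561 ≈ 2.16.

2.16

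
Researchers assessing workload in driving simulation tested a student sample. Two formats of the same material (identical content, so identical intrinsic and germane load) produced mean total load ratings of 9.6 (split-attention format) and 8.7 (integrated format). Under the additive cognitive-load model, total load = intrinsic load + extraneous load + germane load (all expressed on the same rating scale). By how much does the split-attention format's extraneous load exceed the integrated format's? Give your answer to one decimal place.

0.9

Intrinsic and germane load are equal across formats, so the difference in total load equals the difference in extraneous load.
Extraneous-load difference = 9.6 − 8.7 = 0.9.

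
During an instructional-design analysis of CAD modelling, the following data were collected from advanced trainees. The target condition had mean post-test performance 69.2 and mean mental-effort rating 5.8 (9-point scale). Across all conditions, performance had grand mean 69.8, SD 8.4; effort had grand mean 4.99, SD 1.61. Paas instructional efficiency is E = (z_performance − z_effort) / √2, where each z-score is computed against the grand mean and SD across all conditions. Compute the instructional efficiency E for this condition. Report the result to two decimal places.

z_performance = (69.2 − 69.8) / 8.4 = -0.6000 / 8.4 = -0.0714.
z_effort = (5.8 − 4.99) / 1.61 = 0.8100 / 1.61 = 0.5031.
z_P − z_E = -0.0714 − 0.5031 = -0.5745.
E = -0.5745 / √2 = -0.5745 / 1.41421 = -0.4062 ≈ -0.41.

-0.41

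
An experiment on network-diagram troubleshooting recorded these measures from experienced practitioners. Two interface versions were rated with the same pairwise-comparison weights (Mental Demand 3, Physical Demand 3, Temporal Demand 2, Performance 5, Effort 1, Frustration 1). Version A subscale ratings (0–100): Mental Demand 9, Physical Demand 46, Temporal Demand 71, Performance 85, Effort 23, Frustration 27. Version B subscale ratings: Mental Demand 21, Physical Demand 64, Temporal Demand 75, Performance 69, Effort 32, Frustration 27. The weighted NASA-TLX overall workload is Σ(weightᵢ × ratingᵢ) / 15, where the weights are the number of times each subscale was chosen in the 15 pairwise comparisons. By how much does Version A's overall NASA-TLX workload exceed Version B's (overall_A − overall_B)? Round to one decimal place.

-1.8

Version A weighted sum = 3·9 + 3·46 + 2·71 + 5·85 + 1·23 + 1·27 = 27 + 138 + 142 + 425 + 23 + 27 = 782; overall_A = 782/15 = 52.1333.
Version B weighted sum = 3·21 + 3·64 + 2·75 + 5·69 + 1·32 + 1·27 = 63 + 192 + 150 + 345 + 32 + 27 = 809; overall_B = 809/15 = 53.9333.
Difference = 52.1333 − 53.9333 = -1.8000 ≈ -1.8.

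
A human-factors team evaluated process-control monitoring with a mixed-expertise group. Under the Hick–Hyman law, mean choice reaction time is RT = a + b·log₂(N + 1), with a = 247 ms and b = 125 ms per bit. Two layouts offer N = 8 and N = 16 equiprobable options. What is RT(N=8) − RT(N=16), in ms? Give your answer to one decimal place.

-114.7

RT(8) = 247 + 125·log₂(9) = 247 + 125·3.1699 = 643.2375 ms.
RT(16) = 247 + 125·log₂(17) = 247 + 125·4.0875 = 757.9375 ms.
Difference = 643.2375 − 757.9375 = -114.7000 ≈ -114.7 ms.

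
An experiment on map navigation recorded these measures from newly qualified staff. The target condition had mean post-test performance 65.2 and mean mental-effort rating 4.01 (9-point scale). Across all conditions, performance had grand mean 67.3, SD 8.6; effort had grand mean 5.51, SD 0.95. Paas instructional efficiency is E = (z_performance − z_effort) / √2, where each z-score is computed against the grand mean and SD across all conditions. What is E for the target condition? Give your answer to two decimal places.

z_performance = (65.2 − 67.3) / 8.6 = -2.1000 / 8.6 = -0.2442.
z_effort = (4.01 − 5.51) / 0.95 = -1.5000 / 0.95 = -1.5789.
z_P − z_E = -0.2442 − (-1.5789) = 1.3347.
E = 1.3347 / √2 = 1.3347 / 1.41421 = 0.9438 ≈ 0.94.

0.94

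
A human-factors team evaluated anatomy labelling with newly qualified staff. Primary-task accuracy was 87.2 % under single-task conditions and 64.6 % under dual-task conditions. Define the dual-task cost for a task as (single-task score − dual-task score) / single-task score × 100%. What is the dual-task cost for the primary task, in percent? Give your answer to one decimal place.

Cost = (87.2 − 64.6) / 87.2 × 100%
     = 22.6000 / 87.2 × 100% = 25.9174%.
≈ 25.9%.

25.9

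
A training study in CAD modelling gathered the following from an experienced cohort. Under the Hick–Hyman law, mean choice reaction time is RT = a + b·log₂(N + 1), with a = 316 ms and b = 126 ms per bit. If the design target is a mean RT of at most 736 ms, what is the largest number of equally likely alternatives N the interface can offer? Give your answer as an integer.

9

Set 316 + 126·log₂(N + 1) ≤ 736.
log₂(N + 1) ≤ (736 − 316) / 126 = 3.3333.
N + 1 ≤ 2^3.3333 = 10.0791.
N ≤ 9.0791, so the largest integer N is 9.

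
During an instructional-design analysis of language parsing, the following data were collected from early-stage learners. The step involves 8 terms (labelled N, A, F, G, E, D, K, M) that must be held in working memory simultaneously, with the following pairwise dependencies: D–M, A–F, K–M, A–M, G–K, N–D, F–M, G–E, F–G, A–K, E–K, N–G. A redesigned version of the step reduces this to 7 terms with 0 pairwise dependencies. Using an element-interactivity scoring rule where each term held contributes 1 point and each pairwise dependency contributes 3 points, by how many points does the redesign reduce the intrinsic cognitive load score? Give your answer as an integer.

Original: 8 × 1 + 12 × 3 = 8 + 36 = 44.
Redesigned: 7 × 1 + 0 × 3 = 7 + 0 = 7.
Reduction = 44 − 7 = 37.

37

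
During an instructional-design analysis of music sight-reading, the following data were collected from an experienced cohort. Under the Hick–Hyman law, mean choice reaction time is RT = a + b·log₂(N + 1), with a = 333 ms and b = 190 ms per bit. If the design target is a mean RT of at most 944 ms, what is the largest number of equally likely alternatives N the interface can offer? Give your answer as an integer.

Set 333 + 190·log₂(N + 1) ≤ 944.
log₂(N + 1) ≤ (944 − 333) / 190 = 3.2158.
N + 1 ≤ 2^3.2158 = 9.2908.
N ≤ 8.2908, so the largest integer N is 8.

8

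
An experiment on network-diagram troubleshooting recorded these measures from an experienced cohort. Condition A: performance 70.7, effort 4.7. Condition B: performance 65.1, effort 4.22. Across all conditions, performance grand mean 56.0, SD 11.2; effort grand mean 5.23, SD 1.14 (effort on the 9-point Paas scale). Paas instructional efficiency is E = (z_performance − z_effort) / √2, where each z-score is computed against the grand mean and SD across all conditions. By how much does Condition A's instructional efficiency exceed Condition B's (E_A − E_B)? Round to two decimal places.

Condition A: z_P = (70.7 − 56.0)/11.2 = 1.3125; z_E = (4.7 − 5.23)/1.14 = -0.4649; E_A = (1.3125 − (-0.4649))/√2 = 1.2568.
Condition B: z_P = (65.1 − 56.0)/11.2 = 0.8125; z_E = (4.22 − 5.23)/1.14 = -0.8860; E_B = (0.8125 − (-0.8860))/√2 = 1.2010.
E_A − E_B = 1.2568 − 1.2010 = 0.0558 ≈ 0.06.

0.06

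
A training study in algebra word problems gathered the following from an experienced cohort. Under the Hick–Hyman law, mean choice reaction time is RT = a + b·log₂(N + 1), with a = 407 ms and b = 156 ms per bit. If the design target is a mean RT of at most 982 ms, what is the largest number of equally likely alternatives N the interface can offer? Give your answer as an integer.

11

Set 407 + 156·log₂(N + 1) ≤ 982.
log₂(N + 1) ≤ (982 − 407) / 156 = 3.6859.
N + 1 ≤ 2^3.6859 = 12.8696.
N ≤ 11.8696, so the largest integer N is 11.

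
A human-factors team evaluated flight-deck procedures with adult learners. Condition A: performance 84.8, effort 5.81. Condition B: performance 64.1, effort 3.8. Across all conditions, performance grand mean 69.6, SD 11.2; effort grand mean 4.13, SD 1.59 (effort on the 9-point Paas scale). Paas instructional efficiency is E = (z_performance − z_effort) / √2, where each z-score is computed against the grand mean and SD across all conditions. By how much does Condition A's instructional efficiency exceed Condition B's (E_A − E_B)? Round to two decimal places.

0.41

Condition A: z_P = (84.8 − 69.6)/11.2 = 1.3571; z_E = (5.81 − 4.13)/1.59 = 1.0566; E_A = (1.3571 − 1.0566)/√2 = 0.2125.
Condition B: z_P = (64.1 − 69.6)/11.2 = -0.4911; z_E = (3.8 − 4.13)/1.59 = -0.2075; E_B = (-0.4911 − (-0.2075))/√2 = -0.2005.
E_A − E_B = 0.2125 − (-0.2005) = 0.4130 ≈ 0.41.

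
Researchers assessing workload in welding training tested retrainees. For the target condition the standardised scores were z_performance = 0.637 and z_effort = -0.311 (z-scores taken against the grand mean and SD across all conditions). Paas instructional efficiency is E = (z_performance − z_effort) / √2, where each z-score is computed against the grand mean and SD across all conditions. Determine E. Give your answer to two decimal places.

z_P − z_E = 0.637 − (-0.311) = 0.9480.
E = 0.9480 / √2 = 0.9480 / 1.41421 = 0.6703 ≈ 0.67.

0.67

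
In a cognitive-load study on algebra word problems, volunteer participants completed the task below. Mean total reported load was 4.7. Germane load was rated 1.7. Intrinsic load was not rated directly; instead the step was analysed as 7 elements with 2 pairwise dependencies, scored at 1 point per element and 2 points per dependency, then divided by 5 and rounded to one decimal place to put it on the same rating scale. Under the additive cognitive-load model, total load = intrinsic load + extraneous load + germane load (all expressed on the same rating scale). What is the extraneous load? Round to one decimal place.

Intrinsic (element-interactivity): (7 × 1 + 2 × 2) / 5 = 11 / 5 = 2.2000 → 2.2.
extraneous load = total − intrinsic − germane
             = 4.7 − 2.2 − 1.7 = 0.8.

0.8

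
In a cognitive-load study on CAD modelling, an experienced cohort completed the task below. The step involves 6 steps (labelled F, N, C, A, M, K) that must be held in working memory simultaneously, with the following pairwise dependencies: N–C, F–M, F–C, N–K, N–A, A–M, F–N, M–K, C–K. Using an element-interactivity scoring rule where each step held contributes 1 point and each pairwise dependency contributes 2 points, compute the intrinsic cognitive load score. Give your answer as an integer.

Count of steps held simultaneously: 6.
Count of pairwise dependencies listed: 9.
Element contribution: 6 × 1 = 6.
Interaction contribution: 9 × 2 = 18.
Intrinsic load = 6 + 18 = 24.

24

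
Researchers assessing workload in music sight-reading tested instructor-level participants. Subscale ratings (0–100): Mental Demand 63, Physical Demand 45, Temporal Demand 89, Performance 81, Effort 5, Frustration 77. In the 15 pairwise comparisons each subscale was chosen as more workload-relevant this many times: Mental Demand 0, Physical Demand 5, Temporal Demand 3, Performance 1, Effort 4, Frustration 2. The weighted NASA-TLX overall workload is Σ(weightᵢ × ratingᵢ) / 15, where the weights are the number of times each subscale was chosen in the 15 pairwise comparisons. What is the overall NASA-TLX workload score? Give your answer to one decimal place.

The tallies are the weights (they sum to 15).
Weighted sum = 0·63 + 5·45 + 3·89 + 1·81 + 4·5 + 2·77
            = 0 + 225 + 267 + 81 + 20 + 154 = 747.
Overall workload = 747 / 15 = 49.8000 ≈ 49.8.

49.8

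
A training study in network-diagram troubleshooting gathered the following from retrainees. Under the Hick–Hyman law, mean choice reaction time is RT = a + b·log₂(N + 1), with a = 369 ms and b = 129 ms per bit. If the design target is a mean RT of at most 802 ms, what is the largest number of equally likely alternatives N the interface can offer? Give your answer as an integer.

9

Set 369 + 129·log₂(N + 1) ≤ 802.
log₂(N + 1) ≤ (802 − 369) / 129 = 3.3566.
N + 1 ≤ 2^3.3566 = 10.2432.
N ≤ 9.2432, so the largest integer N is 9.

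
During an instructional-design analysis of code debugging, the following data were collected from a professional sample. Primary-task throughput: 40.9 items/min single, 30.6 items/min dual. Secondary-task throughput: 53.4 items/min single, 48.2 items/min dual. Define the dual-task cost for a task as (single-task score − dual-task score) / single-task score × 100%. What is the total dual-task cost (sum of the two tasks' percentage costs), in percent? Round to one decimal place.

34.9

Primary cost = (40.9 − 30.6) / 40.9 × 100% = 25.1834%.
Secondary cost = (53.4 − 48.2) / 53.4 × 100% = 9.7378%.
Total = 25.1834% + 9.7378% = 34.9212% ≈ 34.9%.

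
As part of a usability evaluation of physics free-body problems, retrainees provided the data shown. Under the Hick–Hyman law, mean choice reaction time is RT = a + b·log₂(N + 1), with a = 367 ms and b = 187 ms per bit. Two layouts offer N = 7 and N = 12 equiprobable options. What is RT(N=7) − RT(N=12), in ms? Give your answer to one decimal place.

-131.0

RT(7) = 367 + 187·log₂(8) = 367 + 187·3.0000 = 928.0000 ms.
RT(12) = 367 + 187·log₂(13) = 367 + 187·3.7004 = 1058.9748 ms.
Difference = 928.0000 − 1058.9748 = -130.9748 ≈ -131.0 ms.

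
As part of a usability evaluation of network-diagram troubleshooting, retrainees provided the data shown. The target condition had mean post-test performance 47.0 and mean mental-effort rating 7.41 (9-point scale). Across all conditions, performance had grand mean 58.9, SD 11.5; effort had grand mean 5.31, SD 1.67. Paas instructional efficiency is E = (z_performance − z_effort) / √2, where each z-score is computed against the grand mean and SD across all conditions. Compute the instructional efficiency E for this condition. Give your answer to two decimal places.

-1.62

z_performance = (47.0 − 58.9) / 11.5 = -11.9000 / 11.5 = -1.0348.
z_effort = (7.41 − 5.31) / 1.67 = 2.1000 / 1.67 = 1.2575.
z_P − z_E = -1.0348 − 1.2575 = -2.2923.
E = -2.2923 / √2 = -2.2923 / 1.41421 = -1.6209 ≈ -1.62.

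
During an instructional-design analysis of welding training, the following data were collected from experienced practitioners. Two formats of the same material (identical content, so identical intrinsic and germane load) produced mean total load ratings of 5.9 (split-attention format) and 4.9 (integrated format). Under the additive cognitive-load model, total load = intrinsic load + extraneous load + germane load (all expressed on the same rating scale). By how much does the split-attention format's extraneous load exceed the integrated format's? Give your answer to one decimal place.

Intrinsic and germane load are equal across formats, so the difference in total load equals the difference in extraneous load.
Extraneous-load difference = 5.9 − 4.9 = 1.0.

1.0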